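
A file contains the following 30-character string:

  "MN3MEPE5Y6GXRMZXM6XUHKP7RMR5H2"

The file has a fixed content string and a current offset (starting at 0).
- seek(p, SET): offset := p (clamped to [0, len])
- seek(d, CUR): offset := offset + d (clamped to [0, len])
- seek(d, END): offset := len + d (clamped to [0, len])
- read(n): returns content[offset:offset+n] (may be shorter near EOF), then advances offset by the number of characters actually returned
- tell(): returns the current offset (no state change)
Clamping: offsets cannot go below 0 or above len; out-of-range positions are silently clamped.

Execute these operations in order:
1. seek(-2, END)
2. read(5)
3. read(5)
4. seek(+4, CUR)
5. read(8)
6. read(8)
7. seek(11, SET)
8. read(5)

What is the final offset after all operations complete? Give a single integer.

After 1 (seek(-2, END)): offset=28
After 2 (read(5)): returned 'H2', offset=30
After 3 (read(5)): returned '', offset=30
After 4 (seek(+4, CUR)): offset=30
After 5 (read(8)): returned '', offset=30
After 6 (read(8)): returned '', offset=30
After 7 (seek(11, SET)): offset=11
After 8 (read(5)): returned 'XRMZX', offset=16

Answer: 16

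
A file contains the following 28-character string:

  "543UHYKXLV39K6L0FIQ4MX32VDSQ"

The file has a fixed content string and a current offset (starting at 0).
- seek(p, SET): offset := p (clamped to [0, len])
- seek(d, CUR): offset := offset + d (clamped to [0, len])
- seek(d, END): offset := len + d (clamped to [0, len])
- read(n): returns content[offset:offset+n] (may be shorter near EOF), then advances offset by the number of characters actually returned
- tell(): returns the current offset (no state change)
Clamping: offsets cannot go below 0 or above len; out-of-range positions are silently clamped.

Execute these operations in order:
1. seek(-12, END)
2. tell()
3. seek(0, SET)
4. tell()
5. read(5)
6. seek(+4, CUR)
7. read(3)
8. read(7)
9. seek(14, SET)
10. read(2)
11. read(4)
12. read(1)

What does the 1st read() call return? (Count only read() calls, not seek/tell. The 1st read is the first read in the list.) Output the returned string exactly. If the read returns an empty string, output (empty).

Answer: 543UH

Derivation:
After 1 (seek(-12, END)): offset=16
After 2 (tell()): offset=16
After 3 (seek(0, SET)): offset=0
After 4 (tell()): offset=0
After 5 (read(5)): returned '543UH', offset=5
After 6 (seek(+4, CUR)): offset=9
After 7 (read(3)): returned 'V39', offset=12
After 8 (read(7)): returned 'K6L0FIQ', offset=19
After 9 (seek(14, SET)): offset=14
After 10 (read(2)): returned 'L0', offset=16
After 11 (read(4)): returned 'FIQ4', offset=20
After 12 (read(1)): returned 'M', offset=21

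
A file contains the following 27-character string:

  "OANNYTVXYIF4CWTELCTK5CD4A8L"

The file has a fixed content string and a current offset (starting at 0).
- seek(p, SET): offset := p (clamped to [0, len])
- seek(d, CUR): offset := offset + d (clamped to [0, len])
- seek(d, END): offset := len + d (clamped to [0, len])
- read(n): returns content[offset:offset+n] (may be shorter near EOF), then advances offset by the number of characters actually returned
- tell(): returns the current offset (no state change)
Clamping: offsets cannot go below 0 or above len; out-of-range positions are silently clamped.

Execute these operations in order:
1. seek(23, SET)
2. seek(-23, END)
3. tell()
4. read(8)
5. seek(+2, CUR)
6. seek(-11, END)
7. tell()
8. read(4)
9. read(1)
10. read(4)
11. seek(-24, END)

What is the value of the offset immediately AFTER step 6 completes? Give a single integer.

Answer: 16

Derivation:
After 1 (seek(23, SET)): offset=23
After 2 (seek(-23, END)): offset=4
After 3 (tell()): offset=4
After 4 (read(8)): returned 'YTVXYIF4', offset=12
After 5 (seek(+2, CUR)): offset=14
After 6 (seek(-11, END)): offset=16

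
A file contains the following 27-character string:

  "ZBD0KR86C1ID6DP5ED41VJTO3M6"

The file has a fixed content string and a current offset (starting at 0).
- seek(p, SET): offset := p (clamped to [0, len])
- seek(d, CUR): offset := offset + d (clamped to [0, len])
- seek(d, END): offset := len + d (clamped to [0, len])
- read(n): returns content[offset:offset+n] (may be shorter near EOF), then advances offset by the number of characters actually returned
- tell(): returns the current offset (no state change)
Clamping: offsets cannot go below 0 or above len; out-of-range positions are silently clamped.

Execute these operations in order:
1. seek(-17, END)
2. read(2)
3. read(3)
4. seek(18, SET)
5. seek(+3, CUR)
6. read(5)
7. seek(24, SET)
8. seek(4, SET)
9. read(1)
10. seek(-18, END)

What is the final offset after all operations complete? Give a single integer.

Answer: 9

Derivation:
After 1 (seek(-17, END)): offset=10
After 2 (read(2)): returned 'ID', offset=12
After 3 (read(3)): returned '6DP', offset=15
After 4 (seek(18, SET)): offset=18
After 5 (seek(+3, CUR)): offset=21
After 6 (read(5)): returned 'JTO3M', offset=26
After 7 (seek(24, SET)): offset=24
After 8 (seek(4, SET)): offset=4
After 9 (read(1)): returned 'K', offset=5
After 10 (seek(-18, END)): offset=9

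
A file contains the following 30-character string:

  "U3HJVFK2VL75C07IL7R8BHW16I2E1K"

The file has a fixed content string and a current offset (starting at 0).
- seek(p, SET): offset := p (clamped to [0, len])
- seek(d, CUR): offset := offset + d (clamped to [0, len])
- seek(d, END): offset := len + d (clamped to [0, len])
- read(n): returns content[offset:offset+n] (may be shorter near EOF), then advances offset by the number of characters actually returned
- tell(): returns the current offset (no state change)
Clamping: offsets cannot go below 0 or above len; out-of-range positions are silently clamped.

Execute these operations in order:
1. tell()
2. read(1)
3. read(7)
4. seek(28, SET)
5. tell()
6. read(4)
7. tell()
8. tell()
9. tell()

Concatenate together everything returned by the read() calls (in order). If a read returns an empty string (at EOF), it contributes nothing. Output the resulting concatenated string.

After 1 (tell()): offset=0
After 2 (read(1)): returned 'U', offset=1
After 3 (read(7)): returned '3HJVFK2', offset=8
After 4 (seek(28, SET)): offset=28
After 5 (tell()): offset=28
After 6 (read(4)): returned '1K', offset=30
After 7 (tell()): offset=30
After 8 (tell()): offset=30
After 9 (tell()): offset=30

Answer: U3HJVFK21K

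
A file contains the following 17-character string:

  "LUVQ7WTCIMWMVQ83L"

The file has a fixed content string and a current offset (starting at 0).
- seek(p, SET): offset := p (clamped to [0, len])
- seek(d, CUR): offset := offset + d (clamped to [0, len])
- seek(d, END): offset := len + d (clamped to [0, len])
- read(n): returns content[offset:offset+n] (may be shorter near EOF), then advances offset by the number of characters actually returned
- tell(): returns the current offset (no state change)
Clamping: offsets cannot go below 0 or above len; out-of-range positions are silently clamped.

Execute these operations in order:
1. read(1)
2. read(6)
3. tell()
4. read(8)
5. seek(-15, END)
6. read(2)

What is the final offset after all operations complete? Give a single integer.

Answer: 4

Derivation:
After 1 (read(1)): returned 'L', offset=1
After 2 (read(6)): returned 'UVQ7WT', offset=7
After 3 (tell()): offset=7
After 4 (read(8)): returned 'CIMWMVQ8', offset=15
After 5 (seek(-15, END)): offset=2
After 6 (read(2)): returned 'VQ', offset=4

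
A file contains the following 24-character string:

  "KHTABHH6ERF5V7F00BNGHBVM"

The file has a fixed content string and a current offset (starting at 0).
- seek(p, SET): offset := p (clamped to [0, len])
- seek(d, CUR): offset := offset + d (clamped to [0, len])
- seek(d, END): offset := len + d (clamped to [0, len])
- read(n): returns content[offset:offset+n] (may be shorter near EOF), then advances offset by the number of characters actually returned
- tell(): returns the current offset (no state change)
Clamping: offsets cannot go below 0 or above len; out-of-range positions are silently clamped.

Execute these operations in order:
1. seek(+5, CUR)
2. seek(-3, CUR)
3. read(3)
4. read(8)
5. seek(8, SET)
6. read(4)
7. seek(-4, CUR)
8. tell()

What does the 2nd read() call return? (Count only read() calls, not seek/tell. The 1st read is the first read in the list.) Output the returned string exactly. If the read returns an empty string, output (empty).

Answer: HH6ERF5V

Derivation:
After 1 (seek(+5, CUR)): offset=5
After 2 (seek(-3, CUR)): offset=2
After 3 (read(3)): returned 'TAB', offset=5
After 4 (read(8)): returned 'HH6ERF5V', offset=13
After 5 (seek(8, SET)): offset=8
After 6 (read(4)): returned 'ERF5', offset=12
After 7 (seek(-4, CUR)): offset=8
After 8 (tell()): offset=8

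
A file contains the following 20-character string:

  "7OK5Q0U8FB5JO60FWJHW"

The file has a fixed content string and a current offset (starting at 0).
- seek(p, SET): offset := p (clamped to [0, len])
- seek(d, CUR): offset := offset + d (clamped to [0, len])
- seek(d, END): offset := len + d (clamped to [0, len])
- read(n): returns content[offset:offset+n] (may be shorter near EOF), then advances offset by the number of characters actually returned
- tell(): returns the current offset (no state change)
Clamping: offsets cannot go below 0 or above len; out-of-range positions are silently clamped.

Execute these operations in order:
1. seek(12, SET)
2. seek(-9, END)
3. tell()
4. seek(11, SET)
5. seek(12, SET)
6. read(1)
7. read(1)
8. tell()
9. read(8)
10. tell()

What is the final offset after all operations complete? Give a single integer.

Answer: 20

Derivation:
After 1 (seek(12, SET)): offset=12
After 2 (seek(-9, END)): offset=11
After 3 (tell()): offset=11
After 4 (seek(11, SET)): offset=11
After 5 (seek(12, SET)): offset=12
After 6 (read(1)): returned 'O', offset=13
After 7 (read(1)): returned '6', offset=14
After 8 (tell()): offset=14
After 9 (read(8)): returned '0FWJHW', offset=20
After 10 (tell()): offset=20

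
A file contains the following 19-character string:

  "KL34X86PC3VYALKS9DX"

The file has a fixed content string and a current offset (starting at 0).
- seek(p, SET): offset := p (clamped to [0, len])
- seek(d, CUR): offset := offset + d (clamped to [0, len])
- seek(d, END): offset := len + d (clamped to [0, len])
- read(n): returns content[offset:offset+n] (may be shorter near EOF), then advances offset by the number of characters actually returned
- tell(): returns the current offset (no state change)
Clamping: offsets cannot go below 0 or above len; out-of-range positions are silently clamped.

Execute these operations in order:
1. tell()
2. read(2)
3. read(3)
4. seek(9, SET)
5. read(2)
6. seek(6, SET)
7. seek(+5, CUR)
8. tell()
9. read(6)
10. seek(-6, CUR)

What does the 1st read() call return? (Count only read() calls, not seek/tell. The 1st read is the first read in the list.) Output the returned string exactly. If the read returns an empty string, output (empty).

After 1 (tell()): offset=0
After 2 (read(2)): returned 'KL', offset=2
After 3 (read(3)): returned '34X', offset=5
After 4 (seek(9, SET)): offset=9
After 5 (read(2)): returned '3V', offset=11
After 6 (seek(6, SET)): offset=6
After 7 (seek(+5, CUR)): offset=11
After 8 (tell()): offset=11
After 9 (read(6)): returned 'YALKS9', offset=17
After 10 (seek(-6, CUR)): offset=11

Answer: KL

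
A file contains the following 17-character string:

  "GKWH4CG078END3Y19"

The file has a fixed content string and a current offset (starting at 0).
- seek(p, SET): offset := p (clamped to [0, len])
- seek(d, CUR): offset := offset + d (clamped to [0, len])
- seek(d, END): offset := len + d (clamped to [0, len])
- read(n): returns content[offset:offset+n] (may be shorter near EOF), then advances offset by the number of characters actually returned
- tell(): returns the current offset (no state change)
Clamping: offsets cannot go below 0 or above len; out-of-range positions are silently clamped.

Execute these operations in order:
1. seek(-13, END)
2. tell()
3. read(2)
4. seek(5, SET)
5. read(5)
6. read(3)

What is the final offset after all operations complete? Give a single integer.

Answer: 13

Derivation:
After 1 (seek(-13, END)): offset=4
After 2 (tell()): offset=4
After 3 (read(2)): returned '4C', offset=6
After 4 (seek(5, SET)): offset=5
After 5 (read(5)): returned 'CG078', offset=10
After 6 (read(3)): returned 'END', offset=13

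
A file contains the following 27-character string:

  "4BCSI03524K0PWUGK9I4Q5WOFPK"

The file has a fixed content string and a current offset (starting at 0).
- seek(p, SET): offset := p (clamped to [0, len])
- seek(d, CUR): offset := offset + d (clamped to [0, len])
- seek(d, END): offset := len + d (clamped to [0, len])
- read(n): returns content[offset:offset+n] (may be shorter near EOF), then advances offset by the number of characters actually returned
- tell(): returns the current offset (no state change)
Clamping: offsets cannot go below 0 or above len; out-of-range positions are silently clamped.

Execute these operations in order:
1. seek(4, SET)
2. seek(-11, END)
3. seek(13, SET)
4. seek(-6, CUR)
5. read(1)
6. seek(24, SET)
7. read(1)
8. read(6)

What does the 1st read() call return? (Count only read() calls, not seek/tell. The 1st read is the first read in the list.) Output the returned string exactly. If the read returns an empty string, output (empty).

Answer: 5

Derivation:
After 1 (seek(4, SET)): offset=4
After 2 (seek(-11, END)): offset=16
After 3 (seek(13, SET)): offset=13
After 4 (seek(-6, CUR)): offset=7
After 5 (read(1)): returned '5', offset=8
After 6 (seek(24, SET)): offset=24
After 7 (read(1)): returned 'F', offset=25
After 8 (read(6)): returned 'PK', offset=27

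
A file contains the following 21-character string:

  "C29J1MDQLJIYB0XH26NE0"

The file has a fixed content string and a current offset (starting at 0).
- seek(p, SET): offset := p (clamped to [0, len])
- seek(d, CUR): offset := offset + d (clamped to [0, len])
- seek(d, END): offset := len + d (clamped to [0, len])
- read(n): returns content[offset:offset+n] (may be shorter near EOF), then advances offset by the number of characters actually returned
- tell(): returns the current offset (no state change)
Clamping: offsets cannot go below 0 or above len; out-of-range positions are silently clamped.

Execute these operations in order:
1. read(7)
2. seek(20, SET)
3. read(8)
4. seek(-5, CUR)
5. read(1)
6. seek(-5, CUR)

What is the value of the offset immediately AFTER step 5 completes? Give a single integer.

Answer: 17

Derivation:
After 1 (read(7)): returned 'C29J1MD', offset=7
After 2 (seek(20, SET)): offset=20
After 3 (read(8)): returned '0', offset=21
After 4 (seek(-5, CUR)): offset=16
After 5 (read(1)): returned '2', offset=17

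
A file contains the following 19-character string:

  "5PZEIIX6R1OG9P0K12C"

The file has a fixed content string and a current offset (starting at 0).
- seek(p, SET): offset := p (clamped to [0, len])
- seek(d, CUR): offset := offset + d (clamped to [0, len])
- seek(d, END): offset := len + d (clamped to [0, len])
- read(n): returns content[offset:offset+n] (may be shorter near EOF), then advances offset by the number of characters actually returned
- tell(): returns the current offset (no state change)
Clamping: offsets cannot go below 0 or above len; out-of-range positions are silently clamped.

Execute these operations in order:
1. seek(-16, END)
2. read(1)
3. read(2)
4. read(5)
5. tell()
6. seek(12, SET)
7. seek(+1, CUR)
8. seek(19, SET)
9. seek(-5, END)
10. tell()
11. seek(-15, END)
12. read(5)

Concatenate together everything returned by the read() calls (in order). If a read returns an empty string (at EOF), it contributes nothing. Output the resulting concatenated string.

After 1 (seek(-16, END)): offset=3
After 2 (read(1)): returned 'E', offset=4
After 3 (read(2)): returned 'II', offset=6
After 4 (read(5)): returned 'X6R1O', offset=11
After 5 (tell()): offset=11
After 6 (seek(12, SET)): offset=12
After 7 (seek(+1, CUR)): offset=13
After 8 (seek(19, SET)): offset=19
After 9 (seek(-5, END)): offset=14
After 10 (tell()): offset=14
After 11 (seek(-15, END)): offset=4
After 12 (read(5)): returned 'IIX6R', offset=9

Answer: EIIX6R1OIIX6R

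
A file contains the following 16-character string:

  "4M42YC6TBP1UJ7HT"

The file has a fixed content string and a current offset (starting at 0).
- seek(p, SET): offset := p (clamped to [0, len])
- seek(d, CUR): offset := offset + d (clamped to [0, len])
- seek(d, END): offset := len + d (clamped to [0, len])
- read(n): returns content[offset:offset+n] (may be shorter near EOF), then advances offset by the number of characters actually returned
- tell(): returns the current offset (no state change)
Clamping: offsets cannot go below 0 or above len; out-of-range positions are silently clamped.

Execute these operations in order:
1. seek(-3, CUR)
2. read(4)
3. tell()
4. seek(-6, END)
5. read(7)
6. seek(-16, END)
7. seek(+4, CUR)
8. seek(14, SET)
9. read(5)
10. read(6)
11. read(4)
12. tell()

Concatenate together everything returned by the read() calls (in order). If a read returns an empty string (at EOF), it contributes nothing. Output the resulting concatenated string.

Answer: 4M421UJ7HTHT

Derivation:
After 1 (seek(-3, CUR)): offset=0
After 2 (read(4)): returned '4M42', offset=4
After 3 (tell()): offset=4
After 4 (seek(-6, END)): offset=10
After 5 (read(7)): returned '1UJ7HT', offset=16
After 6 (seek(-16, END)): offset=0
After 7 (seek(+4, CUR)): offset=4
After 8 (seek(14, SET)): offset=14
After 9 (read(5)): returned 'HT', offset=16
After 10 (read(6)): returned '', offset=16
After 11 (read(4)): returned '', offset=16
After 12 (tell()): offset=16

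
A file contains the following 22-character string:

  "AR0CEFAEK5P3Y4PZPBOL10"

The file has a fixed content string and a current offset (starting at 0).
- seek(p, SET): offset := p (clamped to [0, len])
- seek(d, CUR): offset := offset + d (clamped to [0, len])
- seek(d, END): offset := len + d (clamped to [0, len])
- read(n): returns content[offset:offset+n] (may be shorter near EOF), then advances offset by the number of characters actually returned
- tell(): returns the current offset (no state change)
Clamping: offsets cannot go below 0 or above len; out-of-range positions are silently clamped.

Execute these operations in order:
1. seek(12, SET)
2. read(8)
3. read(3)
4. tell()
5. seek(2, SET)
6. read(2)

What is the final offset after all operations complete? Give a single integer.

After 1 (seek(12, SET)): offset=12
After 2 (read(8)): returned 'Y4PZPBOL', offset=20
After 3 (read(3)): returned '10', offset=22
After 4 (tell()): offset=22
After 5 (seek(2, SET)): offset=2
After 6 (read(2)): returned '0C', offset=4

Answer: 4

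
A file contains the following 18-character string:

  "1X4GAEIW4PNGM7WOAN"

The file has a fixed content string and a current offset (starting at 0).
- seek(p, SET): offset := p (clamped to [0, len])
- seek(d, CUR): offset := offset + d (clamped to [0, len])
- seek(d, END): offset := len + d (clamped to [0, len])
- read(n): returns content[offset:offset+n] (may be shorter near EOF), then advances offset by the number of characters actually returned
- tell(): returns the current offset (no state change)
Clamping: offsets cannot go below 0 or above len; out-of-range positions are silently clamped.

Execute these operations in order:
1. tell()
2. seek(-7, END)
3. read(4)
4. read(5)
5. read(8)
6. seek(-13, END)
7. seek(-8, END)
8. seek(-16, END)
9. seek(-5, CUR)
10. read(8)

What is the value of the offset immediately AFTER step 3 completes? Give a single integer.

Answer: 15

Derivation:
After 1 (tell()): offset=0
After 2 (seek(-7, END)): offset=11
After 3 (read(4)): returned 'GM7W', offset=15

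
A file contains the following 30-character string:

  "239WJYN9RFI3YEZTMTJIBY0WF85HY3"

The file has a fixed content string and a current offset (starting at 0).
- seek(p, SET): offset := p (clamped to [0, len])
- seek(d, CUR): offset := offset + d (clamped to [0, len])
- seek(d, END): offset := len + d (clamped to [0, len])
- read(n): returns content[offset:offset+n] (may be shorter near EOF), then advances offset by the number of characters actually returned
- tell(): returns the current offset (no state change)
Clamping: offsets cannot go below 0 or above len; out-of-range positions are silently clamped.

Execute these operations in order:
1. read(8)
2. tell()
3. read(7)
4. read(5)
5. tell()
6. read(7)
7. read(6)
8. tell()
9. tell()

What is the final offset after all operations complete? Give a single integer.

After 1 (read(8)): returned '239WJYN9', offset=8
After 2 (tell()): offset=8
After 3 (read(7)): returned 'RFI3YEZ', offset=15
After 4 (read(5)): returned 'TMTJI', offset=20
After 5 (tell()): offset=20
After 6 (read(7)): returned 'BY0WF85', offset=27
After 7 (read(6)): returned 'HY3', offset=30
After 8 (tell()): offset=30
After 9 (tell()): offset=30

Answer: 30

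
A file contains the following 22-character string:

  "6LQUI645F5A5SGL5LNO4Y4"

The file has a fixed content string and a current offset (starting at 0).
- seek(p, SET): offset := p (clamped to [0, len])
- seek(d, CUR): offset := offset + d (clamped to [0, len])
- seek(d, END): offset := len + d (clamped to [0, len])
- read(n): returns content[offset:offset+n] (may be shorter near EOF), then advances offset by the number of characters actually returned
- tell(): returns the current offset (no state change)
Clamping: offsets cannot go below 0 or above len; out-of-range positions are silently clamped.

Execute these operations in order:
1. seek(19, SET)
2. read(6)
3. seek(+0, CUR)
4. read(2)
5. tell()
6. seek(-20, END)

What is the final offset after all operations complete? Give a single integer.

Answer: 2

Derivation:
After 1 (seek(19, SET)): offset=19
After 2 (read(6)): returned '4Y4', offset=22
After 3 (seek(+0, CUR)): offset=22
After 4 (read(2)): returned '', offset=22
After 5 (tell()): offset=22
After 6 (seek(-20, END)): offset=2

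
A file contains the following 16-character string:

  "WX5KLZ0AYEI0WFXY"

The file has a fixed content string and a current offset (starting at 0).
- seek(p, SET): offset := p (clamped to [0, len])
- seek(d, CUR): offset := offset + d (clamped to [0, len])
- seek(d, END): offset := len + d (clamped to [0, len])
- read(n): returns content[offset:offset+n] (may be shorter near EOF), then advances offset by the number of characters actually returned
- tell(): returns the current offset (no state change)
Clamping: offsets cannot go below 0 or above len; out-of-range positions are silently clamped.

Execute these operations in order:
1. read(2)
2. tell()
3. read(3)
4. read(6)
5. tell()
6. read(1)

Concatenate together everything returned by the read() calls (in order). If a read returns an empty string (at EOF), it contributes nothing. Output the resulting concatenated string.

After 1 (read(2)): returned 'WX', offset=2
After 2 (tell()): offset=2
After 3 (read(3)): returned '5KL', offset=5
After 4 (read(6)): returned 'Z0AYEI', offset=11
After 5 (tell()): offset=11
After 6 (read(1)): returned '0', offset=12

Answer: WX5KLZ0AYEI0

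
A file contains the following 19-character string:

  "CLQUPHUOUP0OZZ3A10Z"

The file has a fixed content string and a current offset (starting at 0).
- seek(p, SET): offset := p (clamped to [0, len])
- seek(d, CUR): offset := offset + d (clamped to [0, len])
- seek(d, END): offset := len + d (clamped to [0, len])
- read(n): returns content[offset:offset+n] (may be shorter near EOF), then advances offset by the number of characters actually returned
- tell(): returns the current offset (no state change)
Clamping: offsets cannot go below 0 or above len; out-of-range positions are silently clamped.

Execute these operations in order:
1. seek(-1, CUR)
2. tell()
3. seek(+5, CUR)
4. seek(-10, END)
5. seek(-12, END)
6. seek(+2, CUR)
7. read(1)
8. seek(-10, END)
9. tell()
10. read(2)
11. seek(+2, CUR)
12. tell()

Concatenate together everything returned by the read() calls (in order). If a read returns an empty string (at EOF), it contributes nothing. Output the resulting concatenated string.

After 1 (seek(-1, CUR)): offset=0
After 2 (tell()): offset=0
After 3 (seek(+5, CUR)): offset=5
After 4 (seek(-10, END)): offset=9
After 5 (seek(-12, END)): offset=7
After 6 (seek(+2, CUR)): offset=9
After 7 (read(1)): returned 'P', offset=10
After 8 (seek(-10, END)): offset=9
After 9 (tell()): offset=9
After 10 (read(2)): returned 'P0', offset=11
After 11 (seek(+2, CUR)): offset=13
After 12 (tell()): offset=13

Answer: PP0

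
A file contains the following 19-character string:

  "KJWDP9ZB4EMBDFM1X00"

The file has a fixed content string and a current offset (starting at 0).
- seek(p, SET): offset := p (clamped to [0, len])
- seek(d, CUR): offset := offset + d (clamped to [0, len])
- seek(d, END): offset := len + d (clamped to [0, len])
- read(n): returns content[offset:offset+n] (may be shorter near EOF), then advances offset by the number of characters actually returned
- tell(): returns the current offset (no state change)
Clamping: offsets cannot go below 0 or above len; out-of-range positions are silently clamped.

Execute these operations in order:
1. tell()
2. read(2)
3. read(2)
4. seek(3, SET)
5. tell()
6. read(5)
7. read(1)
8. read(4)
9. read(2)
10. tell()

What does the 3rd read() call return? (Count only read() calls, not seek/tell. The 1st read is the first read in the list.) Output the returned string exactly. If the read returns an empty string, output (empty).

Answer: DP9ZB

Derivation:
After 1 (tell()): offset=0
After 2 (read(2)): returned 'KJ', offset=2
After 3 (read(2)): returned 'WD', offset=4
After 4 (seek(3, SET)): offset=3
After 5 (tell()): offset=3
After 6 (read(5)): returned 'DP9ZB', offset=8
After 7 (read(1)): returned '4', offset=9
After 8 (read(4)): returned 'EMBD', offset=13
After 9 (read(2)): returned 'FM', offset=15
After 10 (tell()): offset=15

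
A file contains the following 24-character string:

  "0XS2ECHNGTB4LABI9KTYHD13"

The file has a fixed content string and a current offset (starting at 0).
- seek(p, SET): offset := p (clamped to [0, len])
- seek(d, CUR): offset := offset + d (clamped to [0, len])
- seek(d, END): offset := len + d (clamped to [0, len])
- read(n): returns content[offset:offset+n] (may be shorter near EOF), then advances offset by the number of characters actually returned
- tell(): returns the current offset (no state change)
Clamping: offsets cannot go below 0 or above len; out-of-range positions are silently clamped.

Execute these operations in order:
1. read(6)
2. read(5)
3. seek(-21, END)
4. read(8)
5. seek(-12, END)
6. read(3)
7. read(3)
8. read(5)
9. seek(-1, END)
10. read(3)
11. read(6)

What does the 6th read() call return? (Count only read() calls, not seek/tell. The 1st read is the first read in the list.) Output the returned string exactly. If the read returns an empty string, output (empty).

Answer: TYHD1

Derivation:
After 1 (read(6)): returned '0XS2EC', offset=6
After 2 (read(5)): returned 'HNGTB', offset=11
After 3 (seek(-21, END)): offset=3
After 4 (read(8)): returned '2ECHNGTB', offset=11
After 5 (seek(-12, END)): offset=12
After 6 (read(3)): returned 'LAB', offset=15
After 7 (read(3)): returned 'I9K', offset=18
After 8 (read(5)): returned 'TYHD1', offset=23
After 9 (seek(-1, END)): offset=23
After 10 (read(3)): returned '3', offset=24
After 11 (read(6)): returned '', offset=24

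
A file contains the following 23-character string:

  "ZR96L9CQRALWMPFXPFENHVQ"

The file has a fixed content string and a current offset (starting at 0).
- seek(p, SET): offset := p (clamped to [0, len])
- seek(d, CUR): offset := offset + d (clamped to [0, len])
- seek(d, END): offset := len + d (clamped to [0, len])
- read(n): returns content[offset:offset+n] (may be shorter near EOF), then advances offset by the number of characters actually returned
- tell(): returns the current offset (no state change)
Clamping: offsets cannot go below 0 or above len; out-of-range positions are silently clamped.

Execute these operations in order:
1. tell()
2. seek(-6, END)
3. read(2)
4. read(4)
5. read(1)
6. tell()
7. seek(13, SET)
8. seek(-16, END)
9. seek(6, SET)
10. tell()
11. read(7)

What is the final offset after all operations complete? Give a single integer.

Answer: 13

Derivation:
After 1 (tell()): offset=0
After 2 (seek(-6, END)): offset=17
After 3 (read(2)): returned 'FE', offset=19
After 4 (read(4)): returned 'NHVQ', offset=23
After 5 (read(1)): returned '', offset=23
After 6 (tell()): offset=23
After 7 (seek(13, SET)): offset=13
After 8 (seek(-16, END)): offset=7
After 9 (seek(6, SET)): offset=6
After 10 (tell()): offset=6
After 11 (read(7)): returned 'CQRALWM', offset=13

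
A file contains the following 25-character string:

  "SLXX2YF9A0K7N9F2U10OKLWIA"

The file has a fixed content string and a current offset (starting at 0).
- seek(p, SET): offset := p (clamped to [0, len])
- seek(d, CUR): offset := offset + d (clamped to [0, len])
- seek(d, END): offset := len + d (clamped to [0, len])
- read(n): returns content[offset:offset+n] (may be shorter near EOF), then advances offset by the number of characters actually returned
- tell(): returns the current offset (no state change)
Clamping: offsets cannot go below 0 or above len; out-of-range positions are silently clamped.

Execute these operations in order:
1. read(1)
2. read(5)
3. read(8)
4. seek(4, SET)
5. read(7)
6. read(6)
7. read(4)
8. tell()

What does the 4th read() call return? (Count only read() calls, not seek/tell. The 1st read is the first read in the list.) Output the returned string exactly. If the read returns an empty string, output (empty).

Answer: 2YF9A0K

Derivation:
After 1 (read(1)): returned 'S', offset=1
After 2 (read(5)): returned 'LXX2Y', offset=6
After 3 (read(8)): returned 'F9A0K7N9', offset=14
After 4 (seek(4, SET)): offset=4
After 5 (read(7)): returned '2YF9A0K', offset=11
After 6 (read(6)): returned '7N9F2U', offset=17
After 7 (read(4)): returned '10OK', offset=21
After 8 (tell()): offset=21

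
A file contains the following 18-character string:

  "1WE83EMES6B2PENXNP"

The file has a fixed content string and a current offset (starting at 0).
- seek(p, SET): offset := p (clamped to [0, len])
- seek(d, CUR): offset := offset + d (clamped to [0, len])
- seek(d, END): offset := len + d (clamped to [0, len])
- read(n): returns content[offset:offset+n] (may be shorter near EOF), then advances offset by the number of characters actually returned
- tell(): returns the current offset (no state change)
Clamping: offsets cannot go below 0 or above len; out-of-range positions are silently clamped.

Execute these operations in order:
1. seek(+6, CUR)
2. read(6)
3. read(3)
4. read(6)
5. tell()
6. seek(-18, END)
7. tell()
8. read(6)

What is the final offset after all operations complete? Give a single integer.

After 1 (seek(+6, CUR)): offset=6
After 2 (read(6)): returned 'MES6B2', offset=12
After 3 (read(3)): returned 'PEN', offset=15
After 4 (read(6)): returned 'XNP', offset=18
After 5 (tell()): offset=18
After 6 (seek(-18, END)): offset=0
After 7 (tell()): offset=0
After 8 (read(6)): returned '1WE83E', offset=6

Answer: 6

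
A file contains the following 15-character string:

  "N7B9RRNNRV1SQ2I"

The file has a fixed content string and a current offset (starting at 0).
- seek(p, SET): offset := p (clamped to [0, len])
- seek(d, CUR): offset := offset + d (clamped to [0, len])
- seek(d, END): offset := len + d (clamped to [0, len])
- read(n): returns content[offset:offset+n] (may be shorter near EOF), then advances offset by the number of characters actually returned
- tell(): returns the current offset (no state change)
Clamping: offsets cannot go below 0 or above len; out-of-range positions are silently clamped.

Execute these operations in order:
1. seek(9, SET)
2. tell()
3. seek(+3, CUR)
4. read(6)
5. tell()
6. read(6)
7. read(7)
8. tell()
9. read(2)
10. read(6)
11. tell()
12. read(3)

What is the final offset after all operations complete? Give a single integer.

After 1 (seek(9, SET)): offset=9
After 2 (tell()): offset=9
After 3 (seek(+3, CUR)): offset=12
After 4 (read(6)): returned 'Q2I', offset=15
After 5 (tell()): offset=15
After 6 (read(6)): returned '', offset=15
After 7 (read(7)): returned '', offset=15
After 8 (tell()): offset=15
After 9 (read(2)): returned '', offset=15
After 10 (read(6)): returned '', offset=15
After 11 (tell()): offset=15
After 12 (read(3)): returned '', offset=15

Answer: 15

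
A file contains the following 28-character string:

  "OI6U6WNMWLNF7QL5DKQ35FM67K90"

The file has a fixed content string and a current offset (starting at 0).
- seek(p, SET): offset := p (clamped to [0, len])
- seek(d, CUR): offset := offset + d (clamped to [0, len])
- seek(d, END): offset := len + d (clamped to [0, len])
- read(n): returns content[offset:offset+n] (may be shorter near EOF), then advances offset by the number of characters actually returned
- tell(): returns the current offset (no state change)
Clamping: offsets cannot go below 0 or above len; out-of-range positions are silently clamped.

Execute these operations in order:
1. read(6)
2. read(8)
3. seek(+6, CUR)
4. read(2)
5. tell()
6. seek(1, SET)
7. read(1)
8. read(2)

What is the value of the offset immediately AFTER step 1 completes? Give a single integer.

Answer: 6

Derivation:
After 1 (read(6)): returned 'OI6U6W', offset=6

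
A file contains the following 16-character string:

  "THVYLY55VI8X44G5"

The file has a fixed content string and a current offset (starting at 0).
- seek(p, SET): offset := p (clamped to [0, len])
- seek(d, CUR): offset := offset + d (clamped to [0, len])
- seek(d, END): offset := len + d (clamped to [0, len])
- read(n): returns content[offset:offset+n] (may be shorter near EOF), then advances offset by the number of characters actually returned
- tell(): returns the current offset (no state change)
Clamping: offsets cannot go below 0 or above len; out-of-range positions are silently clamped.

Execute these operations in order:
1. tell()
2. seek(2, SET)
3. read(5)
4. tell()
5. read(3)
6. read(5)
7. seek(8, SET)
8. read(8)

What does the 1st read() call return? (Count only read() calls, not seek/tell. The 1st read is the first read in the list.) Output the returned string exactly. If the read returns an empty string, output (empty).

Answer: VYLY5

Derivation:
After 1 (tell()): offset=0
After 2 (seek(2, SET)): offset=2
After 3 (read(5)): returned 'VYLY5', offset=7
After 4 (tell()): offset=7
After 5 (read(3)): returned '5VI', offset=10
After 6 (read(5)): returned '8X44G', offset=15
After 7 (seek(8, SET)): offset=8
After 8 (read(8)): returned 'VI8X44G5', offset=16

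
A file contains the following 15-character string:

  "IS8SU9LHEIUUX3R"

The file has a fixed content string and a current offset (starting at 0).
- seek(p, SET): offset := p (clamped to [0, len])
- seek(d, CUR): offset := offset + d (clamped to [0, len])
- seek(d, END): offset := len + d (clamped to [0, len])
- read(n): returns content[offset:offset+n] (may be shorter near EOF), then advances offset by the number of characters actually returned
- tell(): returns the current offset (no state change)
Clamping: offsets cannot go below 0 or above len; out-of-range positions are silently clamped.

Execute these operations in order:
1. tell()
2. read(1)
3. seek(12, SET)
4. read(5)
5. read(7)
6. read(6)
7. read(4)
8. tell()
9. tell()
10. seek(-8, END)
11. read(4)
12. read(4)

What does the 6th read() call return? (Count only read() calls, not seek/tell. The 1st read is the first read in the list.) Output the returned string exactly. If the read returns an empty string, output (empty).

After 1 (tell()): offset=0
After 2 (read(1)): returned 'I', offset=1
After 3 (seek(12, SET)): offset=12
After 4 (read(5)): returned 'X3R', offset=15
After 5 (read(7)): returned '', offset=15
After 6 (read(6)): returned '', offset=15
After 7 (read(4)): returned '', offset=15
After 8 (tell()): offset=15
After 9 (tell()): offset=15
After 10 (seek(-8, END)): offset=7
After 11 (read(4)): returned 'HEIU', offset=11
After 12 (read(4)): returned 'UX3R', offset=15

Answer: HEIU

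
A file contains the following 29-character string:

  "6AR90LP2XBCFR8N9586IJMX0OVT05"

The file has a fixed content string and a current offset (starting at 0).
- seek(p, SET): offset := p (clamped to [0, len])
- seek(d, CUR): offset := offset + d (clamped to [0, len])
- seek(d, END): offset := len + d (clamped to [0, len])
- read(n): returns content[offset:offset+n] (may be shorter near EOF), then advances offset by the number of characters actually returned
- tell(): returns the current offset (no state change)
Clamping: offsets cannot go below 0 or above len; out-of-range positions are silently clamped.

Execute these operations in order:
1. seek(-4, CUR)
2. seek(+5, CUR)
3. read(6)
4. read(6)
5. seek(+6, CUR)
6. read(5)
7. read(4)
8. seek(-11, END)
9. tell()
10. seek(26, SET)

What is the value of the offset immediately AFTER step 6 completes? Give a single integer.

Answer: 28

Derivation:
After 1 (seek(-4, CUR)): offset=0
After 2 (seek(+5, CUR)): offset=5
After 3 (read(6)): returned 'LP2XBC', offset=11
After 4 (read(6)): returned 'FR8N95', offset=17
After 5 (seek(+6, CUR)): offset=23
After 6 (read(5)): returned '0OVT0', offset=28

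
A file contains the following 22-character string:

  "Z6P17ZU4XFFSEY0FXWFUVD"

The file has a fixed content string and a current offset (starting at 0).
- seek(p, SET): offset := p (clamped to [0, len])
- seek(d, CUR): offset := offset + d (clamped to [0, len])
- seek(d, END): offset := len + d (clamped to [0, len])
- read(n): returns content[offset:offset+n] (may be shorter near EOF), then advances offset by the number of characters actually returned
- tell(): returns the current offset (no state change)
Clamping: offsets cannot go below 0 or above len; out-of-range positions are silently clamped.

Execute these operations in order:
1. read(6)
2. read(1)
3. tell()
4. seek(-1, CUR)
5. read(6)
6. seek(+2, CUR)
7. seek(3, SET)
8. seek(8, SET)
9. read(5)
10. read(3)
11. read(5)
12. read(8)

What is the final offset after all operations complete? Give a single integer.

After 1 (read(6)): returned 'Z6P17Z', offset=6
After 2 (read(1)): returned 'U', offset=7
After 3 (tell()): offset=7
After 4 (seek(-1, CUR)): offset=6
After 5 (read(6)): returned 'U4XFFS', offset=12
After 6 (seek(+2, CUR)): offset=14
After 7 (seek(3, SET)): offset=3
After 8 (seek(8, SET)): offset=8
After 9 (read(5)): returned 'XFFSE', offset=13
After 10 (read(3)): returned 'Y0F', offset=16
After 11 (read(5)): returned 'XWFUV', offset=21
After 12 (read(8)): returned 'D', offset=22

Answer: 22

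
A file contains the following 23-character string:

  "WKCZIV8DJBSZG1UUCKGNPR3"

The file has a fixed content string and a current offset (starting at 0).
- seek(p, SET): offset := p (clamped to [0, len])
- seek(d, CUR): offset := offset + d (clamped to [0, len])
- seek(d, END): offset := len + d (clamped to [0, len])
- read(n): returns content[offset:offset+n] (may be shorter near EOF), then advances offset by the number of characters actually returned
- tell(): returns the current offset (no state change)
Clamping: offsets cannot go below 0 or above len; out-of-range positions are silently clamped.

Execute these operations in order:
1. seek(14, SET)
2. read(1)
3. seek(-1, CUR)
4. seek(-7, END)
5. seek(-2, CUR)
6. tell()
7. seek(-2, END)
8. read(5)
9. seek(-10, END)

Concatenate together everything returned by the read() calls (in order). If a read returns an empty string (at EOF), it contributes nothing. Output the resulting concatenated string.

Answer: UR3

Derivation:
After 1 (seek(14, SET)): offset=14
After 2 (read(1)): returned 'U', offset=15
After 3 (seek(-1, CUR)): offset=14
After 4 (seek(-7, END)): offset=16
After 5 (seek(-2, CUR)): offset=14
After 6 (tell()): offset=14
After 7 (seek(-2, END)): offset=21
After 8 (read(5)): returned 'R3', offset=23
After 9 (seek(-10, END)): offset=13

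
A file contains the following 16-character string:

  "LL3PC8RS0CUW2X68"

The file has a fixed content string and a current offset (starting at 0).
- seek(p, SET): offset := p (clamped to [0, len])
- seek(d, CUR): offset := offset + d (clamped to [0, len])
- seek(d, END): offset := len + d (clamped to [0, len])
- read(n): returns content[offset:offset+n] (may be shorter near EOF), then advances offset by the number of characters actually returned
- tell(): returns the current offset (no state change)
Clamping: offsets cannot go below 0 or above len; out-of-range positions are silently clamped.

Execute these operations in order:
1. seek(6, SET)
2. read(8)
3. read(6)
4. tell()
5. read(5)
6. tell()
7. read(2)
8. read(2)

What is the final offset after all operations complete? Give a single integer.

Answer: 16

Derivation:
After 1 (seek(6, SET)): offset=6
After 2 (read(8)): returned 'RS0CUW2X', offset=14
After 3 (read(6)): returned '68', offset=16
After 4 (tell()): offset=16
After 5 (read(5)): returned '', offset=16
After 6 (tell()): offset=16
After 7 (read(2)): returned '', offset=16
After 8 (read(2)): returned '', offset=16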